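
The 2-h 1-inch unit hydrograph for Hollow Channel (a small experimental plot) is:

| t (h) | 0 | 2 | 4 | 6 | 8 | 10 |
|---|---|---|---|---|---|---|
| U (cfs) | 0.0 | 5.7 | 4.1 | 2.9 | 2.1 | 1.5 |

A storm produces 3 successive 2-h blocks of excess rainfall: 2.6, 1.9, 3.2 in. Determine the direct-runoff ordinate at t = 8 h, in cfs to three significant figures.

Q ≈ 24.1 cfs

By discrete convolution, Q_j = Σ (P_i / 1 in) · U_{j−i}.
At t = 8 h (j=4): Q = (2.6/1)·2.1 + (1.9/1)·2.9 + (3.2/1)·4.1 = 24.1 cfs.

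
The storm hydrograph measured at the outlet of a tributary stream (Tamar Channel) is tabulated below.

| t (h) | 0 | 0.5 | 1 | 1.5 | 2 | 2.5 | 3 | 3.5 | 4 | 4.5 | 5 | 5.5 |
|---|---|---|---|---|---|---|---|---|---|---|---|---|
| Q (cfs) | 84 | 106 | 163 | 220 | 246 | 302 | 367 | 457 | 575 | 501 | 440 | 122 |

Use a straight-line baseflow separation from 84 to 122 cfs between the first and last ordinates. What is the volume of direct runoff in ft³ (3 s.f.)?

Direct-runoff ordinates (Q − Q_b): 0.00, 18.55, 72.09, 125.64, 148.18, 200.73, 262.27, 348.82, 463.36, 385.91, 321.45, 0.00 cfs.
ΣQ_DR = 2347 cfs.
With Δt = 0.5 h = 1800 s, V = ΣQ_DR · Δt = 2347 × 1800 = 4.22 × 10^6 ft³.

V ≈ 4.22 × 10^6 ft³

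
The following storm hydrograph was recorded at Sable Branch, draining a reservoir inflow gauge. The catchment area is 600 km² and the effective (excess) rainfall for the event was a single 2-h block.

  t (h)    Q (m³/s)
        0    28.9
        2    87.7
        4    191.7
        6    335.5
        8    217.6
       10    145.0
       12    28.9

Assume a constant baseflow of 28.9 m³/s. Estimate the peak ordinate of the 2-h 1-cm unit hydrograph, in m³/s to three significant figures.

U_p ≈ 307 m³/s

Direct runoff: 0.0, 58.8, 162.8, 306.6, 188.7, 116.1, 0.0 m³/s; ΣQ_DR = 833.0 m³/s, peak = 306.6 m³/s.
Runoff depth d = ΣQ_DR·Δt / A = 833.0 × 7200 / (600 km²) = 9.996 mm.
The 1-cm UH is the DRH scaled by (10 mm)/d, so U_p = 306.6 × 10/9.996 = 307 m³/s.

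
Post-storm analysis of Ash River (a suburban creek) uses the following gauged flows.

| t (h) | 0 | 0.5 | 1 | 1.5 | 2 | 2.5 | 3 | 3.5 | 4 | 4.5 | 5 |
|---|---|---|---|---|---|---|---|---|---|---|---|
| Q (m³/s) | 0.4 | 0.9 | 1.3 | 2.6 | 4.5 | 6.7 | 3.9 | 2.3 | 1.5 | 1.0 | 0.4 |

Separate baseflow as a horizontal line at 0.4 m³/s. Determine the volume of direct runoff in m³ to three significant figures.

Direct-runoff ordinates (Q − Q_b): 0.0, 0.5, 0.9, 2.2, 4.1, 6.3, 3.5, 1.9, 1.1, 0.6, 0.0 m³/s.
ΣQ_DR = 21.10 m³/s.
With Δt = 0.5 h = 1800 s, V = ΣQ_DR · Δt = 21.10 × 1800 = 38000 m³.

V ≈ 38000 m³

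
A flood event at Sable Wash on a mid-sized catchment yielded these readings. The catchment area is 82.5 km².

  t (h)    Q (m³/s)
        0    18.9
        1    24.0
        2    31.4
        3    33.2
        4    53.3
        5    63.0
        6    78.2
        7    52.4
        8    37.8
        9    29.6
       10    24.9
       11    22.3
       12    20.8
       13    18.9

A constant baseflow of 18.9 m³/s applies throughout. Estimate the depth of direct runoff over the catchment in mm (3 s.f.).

Direct runoff: 0.0, 5.1, 12.5, 14.3, 34.4, 44.1, 59.3, 33.5, 18.9, 10.7, 6.0, 3.4, 1.9, 0.0 m³/s; ΣQ_DR = 244.1 m³/s.
V = ΣQ_DR · Δt = 244.1 × 3600 s = 8.788 × 10^5 m³.
Over A = 82.5 km², depth = V / A = 10.7 mm.

d ≈ 10.7 mm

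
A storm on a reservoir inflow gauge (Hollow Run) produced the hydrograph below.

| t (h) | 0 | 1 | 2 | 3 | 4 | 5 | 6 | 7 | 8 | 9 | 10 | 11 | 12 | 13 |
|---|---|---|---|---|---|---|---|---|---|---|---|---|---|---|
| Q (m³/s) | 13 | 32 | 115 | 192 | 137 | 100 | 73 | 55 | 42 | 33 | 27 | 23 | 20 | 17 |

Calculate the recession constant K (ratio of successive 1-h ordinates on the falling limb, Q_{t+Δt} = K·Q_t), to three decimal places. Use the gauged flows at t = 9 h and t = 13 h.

Using the recession-limb readings at t = 9 h and t = 13 h: Q falls from 33 to 17 m³/s over 4 intervals.
K = (Q₂/Q₁)^(1/4) = (17/33)^(1/4) = 0.847.

K ≈ 0.847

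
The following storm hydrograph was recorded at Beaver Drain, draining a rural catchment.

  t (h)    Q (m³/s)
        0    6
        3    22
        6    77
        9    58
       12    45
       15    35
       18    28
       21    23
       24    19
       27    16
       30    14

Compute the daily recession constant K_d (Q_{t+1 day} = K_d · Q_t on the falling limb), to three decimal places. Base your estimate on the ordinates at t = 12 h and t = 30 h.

Between t = 12 h and t = 30 h the flow falls from 45 to 14 m³/s over 6×3 h = 18 h.
Per-interval ratio K = (14/45)^(1/6) = 0.8232; K_d = K^(24/3) = 0.211.

K_d ≈ 0.211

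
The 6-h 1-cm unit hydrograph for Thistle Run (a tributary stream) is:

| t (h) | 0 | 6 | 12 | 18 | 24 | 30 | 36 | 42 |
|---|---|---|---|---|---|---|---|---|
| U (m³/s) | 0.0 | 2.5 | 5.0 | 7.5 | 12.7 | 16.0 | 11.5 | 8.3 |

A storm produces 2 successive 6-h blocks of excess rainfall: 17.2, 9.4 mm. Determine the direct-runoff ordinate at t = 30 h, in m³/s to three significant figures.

By discrete convolution, Q_j = Σ (P_i / 10 mm) · U_{j−i}.
At t = 30 h (j=5): Q = (17.2/10)·16.0 + (9.4/10)·12.7 = 39.5 m³/s.

Q ≈ 39.5 m³/s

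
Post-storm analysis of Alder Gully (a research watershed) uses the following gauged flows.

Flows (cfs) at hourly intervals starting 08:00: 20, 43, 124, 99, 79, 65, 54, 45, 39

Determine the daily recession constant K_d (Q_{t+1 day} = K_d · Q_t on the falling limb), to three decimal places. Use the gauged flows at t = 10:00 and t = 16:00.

K_d ≈ 0.010

Between t = 10:00 and t = 16:00 the flow falls from 124 to 39 cfs over 6×1 h = 6 h.
Per-interval ratio K = (39/124)^(1/6) = 0.8247; K_d = K^(24/1) = 0.010.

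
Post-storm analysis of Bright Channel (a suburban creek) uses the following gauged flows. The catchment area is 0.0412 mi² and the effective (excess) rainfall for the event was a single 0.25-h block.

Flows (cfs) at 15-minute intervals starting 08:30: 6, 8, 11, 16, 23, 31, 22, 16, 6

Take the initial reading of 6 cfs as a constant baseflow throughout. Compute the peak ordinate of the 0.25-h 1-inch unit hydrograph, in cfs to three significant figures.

U_p ≈ 31.3 cfs

Direct runoff: 0.0, 2.0, 5.0, 10.0, 17.0, 25.0, 16.0, 10.0, 0.0 cfs; ΣQ_DR = 85.00 cfs, peak = 25.0 cfs.
Runoff depth d = ΣQ_DR·Δt / A = 85.00 × 900 / (0.0412 mi²) = 0.7992 in.
The 1-inch UH is the DRH scaled by (1 in)/d, so U_p = 25.0 × 1/0.7992 = 31.3 cfs.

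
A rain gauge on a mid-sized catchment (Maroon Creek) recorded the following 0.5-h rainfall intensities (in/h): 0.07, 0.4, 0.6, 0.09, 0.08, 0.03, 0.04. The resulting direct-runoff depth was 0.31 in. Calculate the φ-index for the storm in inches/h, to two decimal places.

φ ≈ 0.19 in/h

Only the 2 blocks with intensity above φ contribute runoff: 0.4, 0.6 in/h.
Σ(I−φ)·Δt = d  ⇒  (0.4+0.6 − 2φ)·0.5 = 0.31
φ = (1.000 − 0.31/0.5) / 2 = 0.19 in/h.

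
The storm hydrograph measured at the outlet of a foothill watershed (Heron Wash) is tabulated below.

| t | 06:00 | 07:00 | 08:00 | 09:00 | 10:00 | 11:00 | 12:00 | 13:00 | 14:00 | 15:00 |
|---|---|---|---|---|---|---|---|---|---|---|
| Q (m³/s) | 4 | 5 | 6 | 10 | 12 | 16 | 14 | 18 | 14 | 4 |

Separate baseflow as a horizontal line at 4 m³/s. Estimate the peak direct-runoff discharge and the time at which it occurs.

Subtracting baseflow gives direct-runoff ordinates: 0.0, 1.0, 2.0, 6.0, 8.0, 12.0, 10.0, 14.0, 10.0, 0.0 m³/s.
The maximum is 14.0 m³/s, occurring at the reading for t = 13:00.

Q_p = 14.0 m³/s at t = 13:00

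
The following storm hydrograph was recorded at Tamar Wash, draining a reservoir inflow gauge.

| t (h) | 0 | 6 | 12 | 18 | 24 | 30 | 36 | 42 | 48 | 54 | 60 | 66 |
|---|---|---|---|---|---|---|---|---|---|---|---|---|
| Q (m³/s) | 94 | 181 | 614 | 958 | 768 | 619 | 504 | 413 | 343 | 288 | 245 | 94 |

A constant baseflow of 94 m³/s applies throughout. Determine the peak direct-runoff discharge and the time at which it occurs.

Subtracting baseflow gives direct-runoff ordinates: 0.0, 87.0, 520.0, 864.0, 674.0, 525.0, 410.0, 319.0, 249.0, 194.0, 151.0, 0.0 m³/s.
The maximum is 864.0 m³/s, occurring at the reading for t = 18 h.

Q_p = 864.0 m³/s at t = 18 h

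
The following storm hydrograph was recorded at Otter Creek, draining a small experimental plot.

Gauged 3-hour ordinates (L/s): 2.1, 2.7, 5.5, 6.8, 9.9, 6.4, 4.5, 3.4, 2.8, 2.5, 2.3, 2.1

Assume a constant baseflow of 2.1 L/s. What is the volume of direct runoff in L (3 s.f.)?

V ≈ 2.79 × 10^5 L

Direct-runoff ordinates (Q − Q_b): 0.0, 0.6, 3.4, 4.7, 7.8, 4.3, 2.4, 1.3, 0.7, 0.4, 0.2, 0.0 L/s.
ΣQ_DR = 25.80 L/s.
With Δt = 3 h = 10800 s, V = ΣQ_DR · Δt = 25.80 × 10800 = 2.79 × 10^5 L.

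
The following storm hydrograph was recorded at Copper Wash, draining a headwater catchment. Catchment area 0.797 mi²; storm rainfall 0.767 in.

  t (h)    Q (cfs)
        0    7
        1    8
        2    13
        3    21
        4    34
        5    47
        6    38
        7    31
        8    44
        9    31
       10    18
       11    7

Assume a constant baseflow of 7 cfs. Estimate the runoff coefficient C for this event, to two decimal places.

ΣQ_DR = 215.0 cfs; V = ΣQ_DR·Δt = 7.740 × 10^5 ft³.
Runoff depth d = V / A = 0.4180 in.
C = d / P = 0.4180 / 0.767 = 0.55.

C ≈ 0.55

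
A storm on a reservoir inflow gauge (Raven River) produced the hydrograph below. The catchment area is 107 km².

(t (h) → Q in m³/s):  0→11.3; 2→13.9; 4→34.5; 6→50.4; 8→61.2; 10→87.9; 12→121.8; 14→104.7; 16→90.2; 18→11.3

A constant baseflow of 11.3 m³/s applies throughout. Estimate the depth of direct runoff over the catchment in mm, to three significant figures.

d ≈ 31.9 mm

Direct runoff: 0.0, 2.6, 23.2, 39.1, 49.9, 76.6, 110.5, 93.4, 78.9, 0.0 m³/s; ΣQ_DR = 474.2 m³/s.
V = ΣQ_DR · Δt = 474.2 × 7200 s = 3.414 × 10^6 m³.
Over A = 107 km², depth = V / A = 31.9 mm.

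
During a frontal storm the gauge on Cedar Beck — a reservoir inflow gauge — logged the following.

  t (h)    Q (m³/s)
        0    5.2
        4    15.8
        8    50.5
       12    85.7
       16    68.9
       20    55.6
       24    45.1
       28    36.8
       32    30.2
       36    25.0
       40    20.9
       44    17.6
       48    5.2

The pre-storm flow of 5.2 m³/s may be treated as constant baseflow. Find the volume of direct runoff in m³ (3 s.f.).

Direct-runoff ordinates (Q − Q_b): 0.0, 10.6, 45.3, 80.5, 63.7, 50.4, 39.9, 31.6, 25.0, 19.8, 15.7, 12.4, 0.0 m³/s.
ΣQ_DR = 394.9 m³/s.
With Δt = 4 h = 14400 s, V = ΣQ_DR · Δt = 394.9 × 14400 = 5.69 × 10^6 m³.

V ≈ 5.69 × 10^6 m³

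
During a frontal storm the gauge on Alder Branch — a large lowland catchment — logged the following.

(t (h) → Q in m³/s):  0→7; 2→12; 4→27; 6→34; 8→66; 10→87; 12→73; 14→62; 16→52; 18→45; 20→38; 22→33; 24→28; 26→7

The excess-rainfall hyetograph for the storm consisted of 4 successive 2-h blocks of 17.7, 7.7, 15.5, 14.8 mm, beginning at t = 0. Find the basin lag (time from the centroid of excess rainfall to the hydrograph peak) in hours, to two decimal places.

Centroid of excess rainfall: t_c = Σ P_i·t̄_i / ΣP_i = 3.9838 h (block centres at 1, 3, 5, 7 h).
Hydrograph peak occurs at t = 10 h, so basin lag t_L = 10 − 3.9838 = 6.02 h.

t_L ≈ 6.02 h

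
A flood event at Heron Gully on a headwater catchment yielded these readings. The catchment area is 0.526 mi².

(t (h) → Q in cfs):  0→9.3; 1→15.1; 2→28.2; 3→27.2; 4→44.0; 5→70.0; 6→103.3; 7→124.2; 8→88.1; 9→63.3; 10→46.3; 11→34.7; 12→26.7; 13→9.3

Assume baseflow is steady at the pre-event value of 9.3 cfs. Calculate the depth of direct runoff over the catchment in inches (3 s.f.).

d ≈ 1.65 in

Direct runoff: 0.0, 5.8, 18.9, 17.9, 34.7, 60.7, 94.0, 114.9, 78.8, 54.0, 37.0, 25.4, 17.4, 0.0 cfs; ΣQ_DR = 559.5 cfs.
V = ΣQ_DR · Δt = 559.5 × 3600 s = 2.014 × 10^6 ft³.
Over A = 0.526 mi², depth = V / A = 1.65 in.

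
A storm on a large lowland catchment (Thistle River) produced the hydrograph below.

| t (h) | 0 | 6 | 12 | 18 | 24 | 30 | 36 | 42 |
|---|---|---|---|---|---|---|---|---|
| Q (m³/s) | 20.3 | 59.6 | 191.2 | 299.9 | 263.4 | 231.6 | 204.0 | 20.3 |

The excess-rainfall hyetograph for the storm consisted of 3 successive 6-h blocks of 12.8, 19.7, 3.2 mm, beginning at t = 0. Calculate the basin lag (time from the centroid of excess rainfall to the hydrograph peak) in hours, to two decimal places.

Centroid of excess rainfall: t_c = Σ P_i·t̄_i / ΣP_i = 7.3866 h (block centres at 3, 9, 15 h).
Hydrograph peak occurs at t = 18 h, so basin lag t_L = 18 − 7.3866 = 10.61 h.

t_L ≈ 10.61 h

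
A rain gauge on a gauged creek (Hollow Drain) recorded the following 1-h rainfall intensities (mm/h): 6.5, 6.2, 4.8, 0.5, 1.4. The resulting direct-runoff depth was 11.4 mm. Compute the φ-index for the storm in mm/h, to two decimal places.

Only the 3 blocks with intensity above φ contribute runoff: 6.5, 6.2, 4.8 mm/h.
Σ(I−φ)·Δt = d  ⇒  (6.5+6.2+4.8 − 3φ)·1 = 11.4
φ = (17.50 − 11.4/1) / 3 = 2.03 mm/h.

φ ≈ 2.03 mm/h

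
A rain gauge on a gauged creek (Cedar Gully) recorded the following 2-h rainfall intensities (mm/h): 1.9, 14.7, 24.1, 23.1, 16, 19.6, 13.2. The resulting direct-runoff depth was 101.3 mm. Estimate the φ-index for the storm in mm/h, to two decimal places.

φ ≈ 10.01 mm/h

Only the 6 blocks with intensity above φ contribute runoff: 14.7, 24.1, 23.1, 16, 19.6, 13.2 mm/h.
Σ(I−φ)·Δt = d  ⇒  (14.7+24.1+23.1+16+19.6+13.2 − 6φ)·2 = 101.3
φ = (110.7 − 101.3/2) / 6 = 10.01 mm/h.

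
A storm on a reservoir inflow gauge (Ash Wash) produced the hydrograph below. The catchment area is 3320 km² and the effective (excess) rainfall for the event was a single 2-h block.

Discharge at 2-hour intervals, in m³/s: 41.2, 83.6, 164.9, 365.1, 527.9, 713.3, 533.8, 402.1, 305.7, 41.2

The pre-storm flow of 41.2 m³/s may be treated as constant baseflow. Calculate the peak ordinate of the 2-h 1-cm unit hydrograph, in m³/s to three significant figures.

Direct runoff: 0.0, 42.4, 123.7, 323.9, 486.7, 672.1, 492.6, 360.9, 264.5, 0.0 m³/s; ΣQ_DR = 2767 m³/s, peak = 672.1 m³/s.
Runoff depth d = ΣQ_DR·Δt / A = 2767 × 7200 / (3320 km²) = 6.000 mm.
The 1-cm UH is the DRH scaled by (10 mm)/d, so U_p = 672.1 × 10/6.000 = 1120 m³/s.

U_p ≈ 1120 m³/s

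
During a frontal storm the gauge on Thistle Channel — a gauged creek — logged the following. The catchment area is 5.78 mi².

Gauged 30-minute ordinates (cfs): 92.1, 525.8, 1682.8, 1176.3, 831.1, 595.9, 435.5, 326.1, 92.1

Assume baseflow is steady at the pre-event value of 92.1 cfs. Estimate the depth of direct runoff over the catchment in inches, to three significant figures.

d ≈ 0.661 in

Direct runoff: 0.0, 433.7, 1590.7, 1084.2, 739.0, 503.8, 343.4, 234.0, 0.0 cfs; ΣQ_DR = 4929 cfs.
V = ΣQ_DR · Δt = 4929 × 1800 s = 8.872 × 10^6 ft³.
Over A = 5.78 mi², depth = V / A = 0.661 in.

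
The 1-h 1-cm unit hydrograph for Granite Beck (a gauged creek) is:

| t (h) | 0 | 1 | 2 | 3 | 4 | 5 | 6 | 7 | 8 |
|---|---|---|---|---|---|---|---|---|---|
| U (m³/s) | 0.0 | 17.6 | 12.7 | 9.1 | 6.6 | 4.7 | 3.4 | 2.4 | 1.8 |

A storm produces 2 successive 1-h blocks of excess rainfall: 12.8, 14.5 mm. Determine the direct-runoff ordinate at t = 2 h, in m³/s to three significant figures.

Q ≈ 41.8 m³/s

By discrete convolution, Q_j = Σ (P_i / 10 mm) · U_{j−i}.
At t = 2 h (j=2): Q = (12.8/10)·12.7 + (14.5/10)·17.6 = 41.8 m³/s.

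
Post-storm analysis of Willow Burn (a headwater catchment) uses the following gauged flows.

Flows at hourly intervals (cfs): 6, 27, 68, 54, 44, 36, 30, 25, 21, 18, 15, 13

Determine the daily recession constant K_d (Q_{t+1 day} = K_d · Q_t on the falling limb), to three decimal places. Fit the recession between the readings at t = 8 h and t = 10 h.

K_d ≈ 0.018

Between t = 8 h and t = 10 h the flow falls from 21 to 15 cfs over 2×1 h = 2 h.
Per-interval ratio K = (15/21)^(1/2) = 0.8452; K_d = K^(24/1) = 0.018.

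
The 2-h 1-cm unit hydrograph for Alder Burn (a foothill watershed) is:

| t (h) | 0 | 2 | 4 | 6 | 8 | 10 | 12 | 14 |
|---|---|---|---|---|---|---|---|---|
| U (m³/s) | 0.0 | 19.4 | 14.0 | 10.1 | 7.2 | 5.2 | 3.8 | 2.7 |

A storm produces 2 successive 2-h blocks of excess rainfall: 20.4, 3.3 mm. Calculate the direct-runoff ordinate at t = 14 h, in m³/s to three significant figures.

Q ≈ 6.76 m³/s

By discrete convolution, Q_j = Σ (P_i / 10 mm) · U_{j−i}.
At t = 14 h (j=7): Q = (20.4/10)·2.7 + (3.3/10)·3.8 = 6.76 m³/s.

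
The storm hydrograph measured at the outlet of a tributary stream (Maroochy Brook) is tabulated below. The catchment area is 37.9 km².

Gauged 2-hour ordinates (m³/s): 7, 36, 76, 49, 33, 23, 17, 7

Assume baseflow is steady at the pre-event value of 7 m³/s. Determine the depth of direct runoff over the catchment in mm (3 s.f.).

Direct runoff: 0.0, 29.0, 69.0, 42.0, 26.0, 16.0, 10.0, 0.0 m³/s; ΣQ_DR = 192.0 m³/s.
V = ΣQ_DR · Δt = 192.0 × 7200 s = 1.382 × 10^6 m³.
Over A = 37.9 km², depth = V / A = 36.5 mm.

d ≈ 36.5 mm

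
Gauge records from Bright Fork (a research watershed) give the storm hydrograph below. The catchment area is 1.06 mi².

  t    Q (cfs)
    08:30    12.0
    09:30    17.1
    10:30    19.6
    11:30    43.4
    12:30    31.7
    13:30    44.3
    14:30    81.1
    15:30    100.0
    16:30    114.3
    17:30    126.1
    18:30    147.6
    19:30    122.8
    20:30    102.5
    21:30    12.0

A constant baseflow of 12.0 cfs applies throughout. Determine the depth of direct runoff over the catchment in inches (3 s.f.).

d ≈ 1.18 in

Direct runoff: 0.0, 5.1, 7.6, 31.4, 19.7, 32.3, 69.1, 88.0, 102.3, 114.1, 135.6, 110.8, 90.5, 0.0 cfs; ΣQ_DR = 806.5 cfs.
V = ΣQ_DR · Δt = 806.5 × 3600 s = 2.903 × 10^6 ft³.
Over A = 1.06 mi², depth = V / A = 1.18 in.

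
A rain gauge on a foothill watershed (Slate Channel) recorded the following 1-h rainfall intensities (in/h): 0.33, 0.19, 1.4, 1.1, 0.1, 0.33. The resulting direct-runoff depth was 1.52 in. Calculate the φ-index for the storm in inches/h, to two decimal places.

φ ≈ 0.49 in/h

Only the 2 blocks with intensity above φ contribute runoff: 1.4, 1.1 in/h.
Σ(I−φ)·Δt = d  ⇒  (1.4+1.1 − 2φ)·1 = 1.52
φ = (2.500 − 1.52/1) / 2 = 0.49 in/h.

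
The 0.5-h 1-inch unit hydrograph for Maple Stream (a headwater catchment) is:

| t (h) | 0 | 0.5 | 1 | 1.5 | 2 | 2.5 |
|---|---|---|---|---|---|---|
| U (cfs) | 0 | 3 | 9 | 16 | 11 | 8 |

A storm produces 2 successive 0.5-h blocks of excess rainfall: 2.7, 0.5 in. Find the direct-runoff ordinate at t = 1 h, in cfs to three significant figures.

Q ≈ 25.8 cfs

By discrete convolution, Q_j = Σ (P_i / 1 in) · U_{j−i}.
At t = 1 h (j=2): Q = (2.7/1)·9 + (0.5/1)·3 = 25.8 cfs.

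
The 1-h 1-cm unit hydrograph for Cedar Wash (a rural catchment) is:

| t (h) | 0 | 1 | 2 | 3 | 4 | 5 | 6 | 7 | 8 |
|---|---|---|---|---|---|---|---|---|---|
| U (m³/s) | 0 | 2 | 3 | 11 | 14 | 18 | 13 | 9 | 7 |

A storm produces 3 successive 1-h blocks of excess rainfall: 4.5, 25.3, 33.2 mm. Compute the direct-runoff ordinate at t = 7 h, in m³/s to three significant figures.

By discrete convolution, Q_j = Σ (P_i / 10 mm) · U_{j−i}.
At t = 7 h (j=7): Q = (4.5/10)·9 + (25.3/10)·13 + (33.2/10)·18 = 96.7 m³/s.

Q ≈ 96.7 m³/s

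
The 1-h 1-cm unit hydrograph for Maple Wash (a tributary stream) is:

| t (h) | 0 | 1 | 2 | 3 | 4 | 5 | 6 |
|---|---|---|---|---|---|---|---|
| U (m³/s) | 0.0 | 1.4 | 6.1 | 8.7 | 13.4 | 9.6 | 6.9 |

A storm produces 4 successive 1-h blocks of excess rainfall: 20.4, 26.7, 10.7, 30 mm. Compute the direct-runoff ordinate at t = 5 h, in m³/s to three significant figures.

Q ≈ 83.0 m³/s

By discrete convolution, Q_j = Σ (P_i / 10 mm) · U_{j−i}.
At t = 5 h (j=5): Q = (20.4/10)·9.6 + (26.7/10)·13.4 + (10.7/10)·8.7 + (30/10)·6.1 = 83.0 m³/s.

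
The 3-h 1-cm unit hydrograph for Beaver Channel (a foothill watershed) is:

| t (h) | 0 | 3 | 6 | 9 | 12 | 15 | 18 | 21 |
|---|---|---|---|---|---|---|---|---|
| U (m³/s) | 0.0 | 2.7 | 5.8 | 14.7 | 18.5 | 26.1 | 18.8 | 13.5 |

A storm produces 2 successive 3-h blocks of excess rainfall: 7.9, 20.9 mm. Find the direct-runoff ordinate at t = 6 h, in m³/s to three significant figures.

Q ≈ 10.2 m³/s

By discrete convolution, Q_j = Σ (P_i / 10 mm) · U_{j−i}.
At t = 6 h (j=2): Q = (7.9/10)·5.8 + (20.9/10)·2.7 = 10.2 m³/s.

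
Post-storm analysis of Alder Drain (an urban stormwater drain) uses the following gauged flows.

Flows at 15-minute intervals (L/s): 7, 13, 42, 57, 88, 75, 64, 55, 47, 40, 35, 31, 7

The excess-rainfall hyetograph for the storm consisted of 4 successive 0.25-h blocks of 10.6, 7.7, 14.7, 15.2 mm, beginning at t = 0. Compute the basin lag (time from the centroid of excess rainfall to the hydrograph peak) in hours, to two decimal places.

t_L ≈ 0.45 h

Centroid of excess rainfall: t_c = Σ P_i·t̄_i / ΣP_i = 0.5539 h (block centres at 0.125, 0.375, 0.625, 0.875 h).
Hydrograph peak occurs at t = 1 h, so basin lag t_L = 1 − 0.5539 = 0.45 h.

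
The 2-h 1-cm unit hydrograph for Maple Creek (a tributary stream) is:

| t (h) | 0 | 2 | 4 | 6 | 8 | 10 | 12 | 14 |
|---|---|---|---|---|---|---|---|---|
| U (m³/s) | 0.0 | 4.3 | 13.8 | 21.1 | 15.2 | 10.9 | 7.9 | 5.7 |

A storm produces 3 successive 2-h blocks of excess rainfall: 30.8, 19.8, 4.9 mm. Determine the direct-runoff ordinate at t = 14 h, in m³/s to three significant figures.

Q ≈ 38.5 m³/s

By discrete convolution, Q_j = Σ (P_i / 10 mm) · U_{j−i}.
At t = 14 h (j=7): Q = (30.8/10)·5.7 + (19.8/10)·7.9 + (4.9/10)·10.9 = 38.5 m³/s.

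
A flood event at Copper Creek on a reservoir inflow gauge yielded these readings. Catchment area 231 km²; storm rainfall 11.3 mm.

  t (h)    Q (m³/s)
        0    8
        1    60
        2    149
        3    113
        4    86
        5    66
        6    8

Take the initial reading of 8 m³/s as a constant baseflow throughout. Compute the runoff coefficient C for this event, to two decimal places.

ΣQ_DR = 434.0 m³/s; V = ΣQ_DR·Δt = 1.562 × 10^6 m³.
Runoff depth d = V / A = 6.764 mm.
C = d / P = 6.764 / 11.3 = 0.60.

C ≈ 0.60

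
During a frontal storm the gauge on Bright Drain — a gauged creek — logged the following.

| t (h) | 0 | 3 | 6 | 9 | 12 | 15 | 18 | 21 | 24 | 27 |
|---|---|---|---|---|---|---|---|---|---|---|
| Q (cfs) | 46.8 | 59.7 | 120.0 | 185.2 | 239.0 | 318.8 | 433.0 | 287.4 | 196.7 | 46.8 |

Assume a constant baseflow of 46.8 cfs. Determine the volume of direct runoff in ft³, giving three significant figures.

Direct-runoff ordinates (Q − Q_b): 0.0, 12.9, 73.2, 138.4, 192.2, 272.0, 386.2, 240.6, 149.9, 0.0 cfs.
ΣQ_DR = 1465 cfs.
With Δt = 3 h = 10800 s, V = ΣQ_DR · Δt = 1465 × 10800 = 1.58 × 10^7 ft³.

V ≈ 1.58 × 10^7 ft³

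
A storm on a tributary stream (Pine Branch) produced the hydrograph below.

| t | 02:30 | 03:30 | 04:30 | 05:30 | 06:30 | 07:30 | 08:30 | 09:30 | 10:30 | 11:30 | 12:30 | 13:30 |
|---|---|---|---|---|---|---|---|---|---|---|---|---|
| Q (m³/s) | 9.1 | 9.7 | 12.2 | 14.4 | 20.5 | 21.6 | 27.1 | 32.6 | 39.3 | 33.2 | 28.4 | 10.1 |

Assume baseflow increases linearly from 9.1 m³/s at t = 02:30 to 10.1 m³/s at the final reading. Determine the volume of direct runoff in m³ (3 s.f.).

Direct-runoff ordinates (Q − Q_b): 0.00, 0.51, 2.92, 5.03, 11.04, 12.05, 17.45, 22.86, 29.47, 23.28, 18.39, 0.00 m³/s.
ΣQ_DR = 143.0 m³/s.
With Δt = 1 h = 3600 s, V = ΣQ_DR · Δt = 143.0 × 3600 = 5.15 × 10^5 m³.

V ≈ 5.15 × 10^5 m³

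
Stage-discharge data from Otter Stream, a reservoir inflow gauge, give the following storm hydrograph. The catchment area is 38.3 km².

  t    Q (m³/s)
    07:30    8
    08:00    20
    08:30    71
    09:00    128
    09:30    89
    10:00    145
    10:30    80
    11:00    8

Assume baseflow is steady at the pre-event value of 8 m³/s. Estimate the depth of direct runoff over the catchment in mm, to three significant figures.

d ≈ 22.8 mm

Direct runoff: 0.0, 12.0, 63.0, 120.0, 81.0, 137.0, 72.0, 0.0 m³/s; ΣQ_DR = 485.0 m³/s.
V = ΣQ_DR · Δt = 485.0 × 1800 s = 8.730 × 10^5 m³.
Over A = 38.3 km², depth = V / A = 22.8 mm.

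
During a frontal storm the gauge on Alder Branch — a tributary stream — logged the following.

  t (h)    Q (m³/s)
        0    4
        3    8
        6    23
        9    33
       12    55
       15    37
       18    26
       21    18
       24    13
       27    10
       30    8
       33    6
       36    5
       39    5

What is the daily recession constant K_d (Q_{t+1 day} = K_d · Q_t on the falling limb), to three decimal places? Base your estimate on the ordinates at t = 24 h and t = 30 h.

Between t = 24 h and t = 30 h the flow falls from 13 to 8 m³/s over 2×3 h = 6 h.
Per-interval ratio K = (8/13)^(1/2) = 0.7845; K_d = K^(24/3) = 0.143.

K_d ≈ 0.143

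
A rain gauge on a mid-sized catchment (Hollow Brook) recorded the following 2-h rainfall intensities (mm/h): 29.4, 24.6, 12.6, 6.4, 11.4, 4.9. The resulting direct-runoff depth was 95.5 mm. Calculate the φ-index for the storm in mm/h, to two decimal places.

φ ≈ 7.56 mm/h

Only the 4 blocks with intensity above φ contribute runoff: 29.4, 24.6, 12.6, 11.4 mm/h.
Σ(I−φ)·Δt = d  ⇒  (29.4+24.6+12.6+11.4 − 4φ)·2 = 95.5
φ = (78.00 − 95.5/2) / 4 = 7.56 mm/h.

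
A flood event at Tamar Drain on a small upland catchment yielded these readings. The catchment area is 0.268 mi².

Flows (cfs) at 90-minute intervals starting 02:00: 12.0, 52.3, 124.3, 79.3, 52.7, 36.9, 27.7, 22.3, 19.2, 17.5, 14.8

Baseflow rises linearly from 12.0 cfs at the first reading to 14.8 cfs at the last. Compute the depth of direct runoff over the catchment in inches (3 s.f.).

d ≈ 2.70 in

Direct runoff: 0.00, 40.02, 111.74, 66.46, 39.58, 23.50, 14.02, 8.34, 4.96, 2.98, 0.00 cfs; ΣQ_DR = 311.6 cfs.
V = ΣQ_DR · Δt = 311.6 × 5400 s = 1.683 × 10^6 ft³.
Over A = 0.268 mi², depth = V / A = 2.70 in.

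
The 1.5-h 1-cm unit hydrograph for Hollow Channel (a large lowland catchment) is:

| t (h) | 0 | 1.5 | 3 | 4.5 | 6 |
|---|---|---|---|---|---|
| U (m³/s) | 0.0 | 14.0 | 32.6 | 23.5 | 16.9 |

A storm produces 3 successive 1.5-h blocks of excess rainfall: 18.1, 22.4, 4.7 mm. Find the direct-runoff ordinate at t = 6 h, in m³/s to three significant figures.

Q ≈ 98.6 m³/s

By discrete convolution, Q_j = Σ (P_i / 10 mm) · U_{j−i}.
At t = 6 h (j=4): Q = (18.1/10)·16.9 + (22.4/10)·23.5 + (4.7/10)·32.6 = 98.6 m³/s.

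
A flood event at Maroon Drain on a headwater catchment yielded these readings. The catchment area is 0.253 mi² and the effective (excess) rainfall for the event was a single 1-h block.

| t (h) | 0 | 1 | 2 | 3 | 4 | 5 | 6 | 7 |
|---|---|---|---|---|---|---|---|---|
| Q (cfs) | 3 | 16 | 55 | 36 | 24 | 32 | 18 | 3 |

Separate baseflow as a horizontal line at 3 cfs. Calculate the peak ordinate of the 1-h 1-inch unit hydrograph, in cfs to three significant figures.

Direct runoff: 0.0, 13.0, 52.0, 33.0, 21.0, 29.0, 15.0, 0.0 cfs; ΣQ_DR = 163.0 cfs, peak = 52.0 cfs.
Runoff depth d = ΣQ_DR·Δt / A = 163.0 × 3600 / (0.253 mi²) = 0.9983 in.
The 1-inch UH is the DRH scaled by (1 in)/d, so U_p = 52.0 × 1/0.9983 = 52.1 cfs.

U_p ≈ 52.1 cfs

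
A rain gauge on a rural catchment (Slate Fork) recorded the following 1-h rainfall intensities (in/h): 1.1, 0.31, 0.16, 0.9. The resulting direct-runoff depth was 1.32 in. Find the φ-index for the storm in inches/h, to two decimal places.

Only the 2 blocks with intensity above φ contribute runoff: 1.1, 0.9 in/h.
Σ(I−φ)·Δt = d  ⇒  (1.1+0.9 − 2φ)·1 = 1.32
φ = (2.000 − 1.32/1) / 2 = 0.34 in/h.

φ ≈ 0.34 in/h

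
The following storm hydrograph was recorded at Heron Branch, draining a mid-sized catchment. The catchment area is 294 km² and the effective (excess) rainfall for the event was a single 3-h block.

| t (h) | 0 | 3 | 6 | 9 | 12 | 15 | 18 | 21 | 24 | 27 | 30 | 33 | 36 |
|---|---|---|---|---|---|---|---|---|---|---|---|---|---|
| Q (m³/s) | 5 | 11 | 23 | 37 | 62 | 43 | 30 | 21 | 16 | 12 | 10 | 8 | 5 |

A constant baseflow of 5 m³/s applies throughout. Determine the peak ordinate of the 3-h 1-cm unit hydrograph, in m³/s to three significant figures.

Direct runoff: 0.0, 6.0, 18.0, 32.0, 57.0, 38.0, 25.0, 16.0, 11.0, 7.0, 5.0, 3.0, 0.0 m³/s; ΣQ_DR = 218.0 m³/s, peak = 57.0 m³/s.
Runoff depth d = ΣQ_DR·Δt / A = 218.0 × 10800 / (294 km²) = 8.008 mm.
The 1-cm UH is the DRH scaled by (10 mm)/d, so U_p = 57.0 × 10/8.008 = 71.2 m³/s.

U_p ≈ 71.2 m³/s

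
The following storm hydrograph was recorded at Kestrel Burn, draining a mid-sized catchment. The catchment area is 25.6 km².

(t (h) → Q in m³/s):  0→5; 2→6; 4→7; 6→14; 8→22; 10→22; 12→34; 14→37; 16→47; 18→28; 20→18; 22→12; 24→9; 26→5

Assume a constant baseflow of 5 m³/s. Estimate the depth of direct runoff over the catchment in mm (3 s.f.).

Direct runoff: 0.0, 1.0, 2.0, 9.0, 17.0, 17.0, 29.0, 32.0, 42.0, 23.0, 13.0, 7.0, 4.0, 0.0 m³/s; ΣQ_DR = 196.0 m³/s.
V = ΣQ_DR · Δt = 196.0 × 7200 s = 1.411 × 10^6 m³.
Over A = 25.6 km², depth = V / A = 55.1 mm.

d ≈ 55.1 mm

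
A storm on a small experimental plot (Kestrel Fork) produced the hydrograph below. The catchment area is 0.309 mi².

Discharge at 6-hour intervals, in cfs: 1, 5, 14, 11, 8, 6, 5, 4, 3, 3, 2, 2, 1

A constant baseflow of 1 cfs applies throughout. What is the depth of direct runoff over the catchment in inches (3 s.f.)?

d ≈ 1.56 in

Direct runoff: 0.0, 4.0, 13.0, 10.0, 7.0, 5.0, 4.0, 3.0, 2.0, 2.0, 1.0, 1.0, 0.0 cfs; ΣQ_DR = 52.00 cfs.
V = ΣQ_DR · Δt = 52.00 × 21600 s = 1.123 × 10^6 ft³.
Over A = 0.309 mi², depth = V / A = 1.56 in.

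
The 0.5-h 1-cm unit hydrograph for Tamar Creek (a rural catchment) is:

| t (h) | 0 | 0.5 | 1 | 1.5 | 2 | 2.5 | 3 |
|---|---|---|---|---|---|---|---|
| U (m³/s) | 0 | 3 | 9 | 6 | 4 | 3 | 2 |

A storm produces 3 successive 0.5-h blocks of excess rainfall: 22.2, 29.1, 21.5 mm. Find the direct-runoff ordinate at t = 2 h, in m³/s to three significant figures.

By discrete convolution, Q_j = Σ (P_i / 10 mm) · U_{j−i}.
At t = 2 h (j=4): Q = (22.2/10)·4 + (29.1/10)·6 + (21.5/10)·9 = 45.7 m³/s.

Q ≈ 45.7 m³/s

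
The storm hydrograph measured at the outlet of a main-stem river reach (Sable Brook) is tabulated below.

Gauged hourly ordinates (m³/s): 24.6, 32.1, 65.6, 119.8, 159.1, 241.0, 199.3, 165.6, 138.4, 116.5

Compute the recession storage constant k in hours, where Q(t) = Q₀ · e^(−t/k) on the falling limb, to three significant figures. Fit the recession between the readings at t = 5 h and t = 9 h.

k ≈ 5.50 h

On the falling limb, Q drops from 241.0 to 116.5 m³/s between t = 5 h and t = 9 h (Δt = 4 h).
k = −Δt / ln(Q₂/Q₁) = −4 / ln(116.5/241.0) = 5.50 h.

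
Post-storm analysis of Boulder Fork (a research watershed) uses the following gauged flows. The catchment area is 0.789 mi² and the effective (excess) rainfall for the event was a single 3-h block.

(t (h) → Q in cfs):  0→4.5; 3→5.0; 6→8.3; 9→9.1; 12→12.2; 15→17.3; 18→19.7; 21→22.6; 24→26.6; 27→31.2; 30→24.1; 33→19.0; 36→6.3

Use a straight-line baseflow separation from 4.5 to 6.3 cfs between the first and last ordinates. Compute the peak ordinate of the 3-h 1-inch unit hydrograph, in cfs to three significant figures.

Direct runoff: 0.00, 0.35, 3.50, 4.15, 7.10, 12.05, 14.30, 17.05, 20.90, 25.35, 18.10, 12.85, 0.00 cfs; ΣQ_DR = 135.7 cfs, peak = 25.35 cfs.
Runoff depth d = ΣQ_DR·Δt / A = 135.7 × 10800 / (0.789 mi²) = 0.7995 in.
The 1-inch UH is the DRH scaled by (1 in)/d, so U_p = 25.35 × 1/0.7995 = 31.7 cfs.

U_p ≈ 31.7 cfs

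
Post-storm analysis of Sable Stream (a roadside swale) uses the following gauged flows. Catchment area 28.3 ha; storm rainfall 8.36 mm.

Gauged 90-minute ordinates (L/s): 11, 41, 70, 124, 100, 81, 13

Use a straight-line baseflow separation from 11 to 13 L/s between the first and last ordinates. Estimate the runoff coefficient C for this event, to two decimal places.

ΣQ_DR = 356.0 L/s; V = ΣQ_DR·Δt = 1.922 × 10^6 L.
Runoff depth d = V / A = 6.793 mm.
C = d / P = 6.793 / 8.36 = 0.81.

C ≈ 0.81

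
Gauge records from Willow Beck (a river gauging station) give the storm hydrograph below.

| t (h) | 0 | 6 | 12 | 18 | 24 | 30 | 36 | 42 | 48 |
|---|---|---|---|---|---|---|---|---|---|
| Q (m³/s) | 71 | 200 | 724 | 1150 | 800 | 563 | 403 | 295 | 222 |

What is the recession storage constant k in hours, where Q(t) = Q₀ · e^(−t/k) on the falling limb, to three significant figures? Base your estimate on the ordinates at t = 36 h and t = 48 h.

On the falling limb, Q drops from 403 to 222 m³/s between t = 36 h and t = 48 h (Δt = 12 h).
k = −Δt / ln(Q₂/Q₁) = −12 / ln(222/403) = 20.1 h.

k ≈ 20.1 h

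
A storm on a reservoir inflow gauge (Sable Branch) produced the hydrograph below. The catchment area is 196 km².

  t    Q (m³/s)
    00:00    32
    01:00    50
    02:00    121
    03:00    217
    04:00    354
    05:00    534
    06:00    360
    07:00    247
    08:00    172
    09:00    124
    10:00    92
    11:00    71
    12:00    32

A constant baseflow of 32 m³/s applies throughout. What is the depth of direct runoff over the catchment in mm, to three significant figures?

d ≈ 36.6 mm

Direct runoff: 0.0, 18.0, 89.0, 185.0, 322.0, 502.0, 328.0, 215.0, 140.0, 92.0, 60.0, 39.0, 0.0 m³/s; ΣQ_DR = 1990 m³/s.
V = ΣQ_DR · Δt = 1990 × 3600 s = 7.164 × 10^6 m³.
Over A = 196 km², depth = V / A = 36.6 mm.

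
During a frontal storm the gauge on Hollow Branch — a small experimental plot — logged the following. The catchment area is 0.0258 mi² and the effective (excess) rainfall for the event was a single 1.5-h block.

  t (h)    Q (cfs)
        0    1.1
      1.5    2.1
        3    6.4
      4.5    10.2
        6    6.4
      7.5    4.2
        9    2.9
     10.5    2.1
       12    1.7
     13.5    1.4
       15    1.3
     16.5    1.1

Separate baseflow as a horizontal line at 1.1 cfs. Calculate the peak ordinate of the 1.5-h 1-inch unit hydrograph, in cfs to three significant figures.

U_p ≈ 3.65 cfs

Direct runoff: 0.0, 1.0, 5.3, 9.1, 5.3, 3.1, 1.8, 1.0, 0.6, 0.3, 0.2, 0.0 cfs; ΣQ_DR = 27.70 cfs, peak = 9.1 cfs.
Runoff depth d = ΣQ_DR·Δt / A = 27.70 × 5400 / (0.0258 mi²) = 2.496 in.
The 1-inch UH is the DRH scaled by (1 in)/d, so U_p = 9.1 × 1/2.496 = 3.65 cfs.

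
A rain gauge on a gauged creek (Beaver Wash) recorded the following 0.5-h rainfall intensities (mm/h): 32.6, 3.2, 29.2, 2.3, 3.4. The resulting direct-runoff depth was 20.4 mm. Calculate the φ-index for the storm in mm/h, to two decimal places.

Only the 2 blocks with intensity above φ contribute runoff: 32.6, 29.2 mm/h.
Σ(I−φ)·Δt = d  ⇒  (32.6+29.2 − 2φ)·0.5 = 20.4
φ = (61.80 − 20.4/0.5) / 2 = 10.50 mm/h.

φ ≈ 10.50 mm/h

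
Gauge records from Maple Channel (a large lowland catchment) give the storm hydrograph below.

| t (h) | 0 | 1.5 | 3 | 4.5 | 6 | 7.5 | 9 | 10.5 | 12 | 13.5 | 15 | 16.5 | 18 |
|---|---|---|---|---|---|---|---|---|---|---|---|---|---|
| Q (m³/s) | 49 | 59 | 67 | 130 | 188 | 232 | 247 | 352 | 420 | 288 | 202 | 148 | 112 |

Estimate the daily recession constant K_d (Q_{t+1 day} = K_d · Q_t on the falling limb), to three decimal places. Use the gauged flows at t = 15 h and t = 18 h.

K_d ≈ 0.009

Between t = 15 h and t = 18 h the flow falls from 202 to 112 m³/s over 2×1.5 h = 3 h.
Per-interval ratio K = (112/202)^(1/2) = 0.7446; K_d = K^(24/1.5) = 0.009.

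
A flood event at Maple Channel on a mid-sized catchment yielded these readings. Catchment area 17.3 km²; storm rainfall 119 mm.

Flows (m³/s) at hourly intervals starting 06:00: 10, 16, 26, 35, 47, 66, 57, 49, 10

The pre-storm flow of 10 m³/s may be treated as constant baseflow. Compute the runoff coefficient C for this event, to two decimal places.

C ≈ 0.40

ΣQ_DR = 226.0 m³/s; V = ΣQ_DR·Δt = 8.136 × 10^5 m³.
Runoff depth d = V / A = 47.03 mm.
C = d / P = 47.03 / 119 = 0.40.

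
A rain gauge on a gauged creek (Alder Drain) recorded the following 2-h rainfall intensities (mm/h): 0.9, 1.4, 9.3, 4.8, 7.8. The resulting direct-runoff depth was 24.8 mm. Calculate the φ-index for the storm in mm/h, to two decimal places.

φ ≈ 3.17 mm/h

Only the 3 blocks with intensity above φ contribute runoff: 9.3, 4.8, 7.8 mm/h.
Σ(I−φ)·Δt = d  ⇒  (9.3+4.8+7.8 − 3φ)·2 = 24.8
φ = (21.90 − 24.8/2) / 3 = 3.17 mm/h.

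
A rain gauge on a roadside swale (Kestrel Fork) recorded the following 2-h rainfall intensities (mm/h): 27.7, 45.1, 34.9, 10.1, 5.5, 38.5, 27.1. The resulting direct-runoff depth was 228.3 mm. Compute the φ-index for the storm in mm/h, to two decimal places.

Only the 5 blocks with intensity above φ contribute runoff: 27.7, 45.1, 34.9, 38.5, 27.1 mm/h.
Σ(I−φ)·Δt = d  ⇒  (27.7+45.1+34.9+38.5+27.1 − 5φ)·2 = 228.3
φ = (173.3 − 228.3/2) / 5 = 11.83 mm/h.

φ ≈ 11.83 mm/h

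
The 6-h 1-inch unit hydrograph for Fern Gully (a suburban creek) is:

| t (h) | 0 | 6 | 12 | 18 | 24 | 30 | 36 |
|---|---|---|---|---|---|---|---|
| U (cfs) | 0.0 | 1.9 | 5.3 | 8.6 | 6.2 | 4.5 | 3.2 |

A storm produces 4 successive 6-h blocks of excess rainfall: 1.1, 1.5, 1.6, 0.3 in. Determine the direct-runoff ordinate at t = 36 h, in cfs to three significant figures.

By discrete convolution, Q_j = Σ (P_i / 1 in) · U_{j−i}.
At t = 36 h (j=6): Q = (1.1/1)·3.2 + (1.5/1)·4.5 + (1.6/1)·6.2 + (0.3/1)·8.6 = 22.8 cfs.

Q ≈ 22.8 cfs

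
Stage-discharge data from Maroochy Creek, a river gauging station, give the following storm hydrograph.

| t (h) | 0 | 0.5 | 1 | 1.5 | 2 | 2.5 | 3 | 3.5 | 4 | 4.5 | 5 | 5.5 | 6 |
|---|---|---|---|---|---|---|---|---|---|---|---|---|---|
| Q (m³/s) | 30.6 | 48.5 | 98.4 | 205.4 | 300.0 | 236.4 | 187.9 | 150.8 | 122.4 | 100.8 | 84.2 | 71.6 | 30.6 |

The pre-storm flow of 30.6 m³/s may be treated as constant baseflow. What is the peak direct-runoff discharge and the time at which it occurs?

Subtracting baseflow gives direct-runoff ordinates: 0.0, 17.9, 67.8, 174.8, 269.4, 205.8, 157.3, 120.2, 91.8, 70.2, 53.6, 41.0, 0.0 m³/s.
The maximum is 269.4 m³/s, occurring at the reading for t = 2 h.

Q_p = 269.4 m³/s at t = 2 h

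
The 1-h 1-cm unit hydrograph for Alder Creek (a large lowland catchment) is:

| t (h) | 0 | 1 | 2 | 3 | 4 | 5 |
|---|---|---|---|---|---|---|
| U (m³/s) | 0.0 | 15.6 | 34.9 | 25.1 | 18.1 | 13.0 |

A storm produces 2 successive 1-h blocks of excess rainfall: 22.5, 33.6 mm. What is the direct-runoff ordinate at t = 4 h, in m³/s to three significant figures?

Q ≈ 125 m³/s

By discrete convolution, Q_j = Σ (P_i / 10 mm) · U_{j−i}.
At t = 4 h (j=4): Q = (22.5/10)·18.1 + (33.6/10)·25.1 = 125 m³/s.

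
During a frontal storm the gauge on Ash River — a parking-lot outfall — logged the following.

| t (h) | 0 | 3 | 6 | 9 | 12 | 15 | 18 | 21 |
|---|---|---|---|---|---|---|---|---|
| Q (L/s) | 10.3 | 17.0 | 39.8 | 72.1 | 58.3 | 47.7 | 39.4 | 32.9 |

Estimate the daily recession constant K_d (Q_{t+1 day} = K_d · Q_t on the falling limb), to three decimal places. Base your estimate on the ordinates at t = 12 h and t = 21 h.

Between t = 12 h and t = 21 h the flow falls from 58.3 to 32.9 L/s over 3×3 h = 9 h.
Per-interval ratio K = (32.9/58.3)^(1/3) = 0.8264; K_d = K^(24/3) = 0.217.

K_d ≈ 0.217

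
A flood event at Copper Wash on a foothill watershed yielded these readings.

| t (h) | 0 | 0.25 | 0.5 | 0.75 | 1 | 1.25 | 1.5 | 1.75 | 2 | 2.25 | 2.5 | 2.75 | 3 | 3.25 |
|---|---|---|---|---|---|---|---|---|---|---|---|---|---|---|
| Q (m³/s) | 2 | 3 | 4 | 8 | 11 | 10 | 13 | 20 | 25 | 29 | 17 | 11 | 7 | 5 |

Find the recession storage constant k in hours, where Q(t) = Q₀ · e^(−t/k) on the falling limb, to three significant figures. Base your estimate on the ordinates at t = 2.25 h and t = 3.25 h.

k ≈ 0.569 h

On the falling limb, Q drops from 29 to 5 m³/s between t = 2.25 h and t = 3.25 h (Δt = 1 h).
k = −Δt / ln(Q₂/Q₁) = −1 / ln(5/29) = 0.569 h.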